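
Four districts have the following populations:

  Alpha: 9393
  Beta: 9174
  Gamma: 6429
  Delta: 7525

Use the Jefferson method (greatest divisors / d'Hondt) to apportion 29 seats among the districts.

Alpha 8, Beta 8, Gamma 6, Delta 7

Standard divisor 32521/29 ≈ 1121.414; standard quotas: Alpha 8.376, Beta 8.181, Gamma 5.733, Delta 6.710.
Rounding down gives 8, 8, 5, 6 = 27 seats, so the divisor must be adjusted.
With modified divisor 1060: modified quotas Alpha 8.861, Beta 8.655, Gamma 6.065, Delta 7.099.
Rounding down: Alpha 8, Beta 8, Gamma 6, Delta 7 (total 29).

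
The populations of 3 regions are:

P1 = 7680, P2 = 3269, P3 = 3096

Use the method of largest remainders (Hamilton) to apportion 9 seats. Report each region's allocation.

The standard divisor is 14045/9 ≈ 1560.556.
Standard quotas: P1 4.9213, P2 2.0948, P3 1.9839.
Lower quotas: P1 4, P2 2, P3 1 (sum 7, leaving 2 seats).
Remainders in descending order: P3 0.9839, P1 0.9213, P2 0.0948.
The surplus seats go to P3, P1.

P1 5; P2 2; P3 2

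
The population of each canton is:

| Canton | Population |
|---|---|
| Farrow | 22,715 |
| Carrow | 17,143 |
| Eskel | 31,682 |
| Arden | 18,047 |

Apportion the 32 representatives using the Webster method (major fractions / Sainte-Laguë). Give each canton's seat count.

Farrow: 8, Carrow: 6, Eskel: 11, Arden: 7

Standard divisor 89587/32 ≈ 2799.594; standard quotas: Farrow 8.114, Carrow 6.123, Eskel 11.317, Arden 6.446.
Rounding to the nearest integer gives 8, 6, 11, 6 = 31 seats, so the divisor must be adjusted.
With modified divisor 2766: modified quotas Farrow 8.212, Carrow 6.198, Eskel 11.454, Arden 6.525.
Rounding to the nearest integer: Farrow 8, Carrow 6, Eskel 11, Arden 7 (total 32).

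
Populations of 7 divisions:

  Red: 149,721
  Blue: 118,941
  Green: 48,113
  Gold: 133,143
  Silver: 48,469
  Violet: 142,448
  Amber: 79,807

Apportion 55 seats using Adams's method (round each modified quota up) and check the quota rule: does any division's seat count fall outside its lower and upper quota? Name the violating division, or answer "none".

Standard quotas: Red 11.427, Blue 9.078, Green 3.672, Gold 10.162, Silver 3.699, Violet 10.872, Amber 6.091.
Adams allocation: Red 11, Blue 9, Green 4, Gold 10, Silver 4, Violet 11, Amber 6.
Every allocation lies between the lower and upper quota.

none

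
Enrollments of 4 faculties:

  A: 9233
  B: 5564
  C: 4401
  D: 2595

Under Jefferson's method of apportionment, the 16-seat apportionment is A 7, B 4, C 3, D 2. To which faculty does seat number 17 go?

Priority for the next seat is population ÷ (current seats + 1).
Priorities: A 1154.125, B 1112.800, C 1100.250, D 865.000.
Highest priority: A.

A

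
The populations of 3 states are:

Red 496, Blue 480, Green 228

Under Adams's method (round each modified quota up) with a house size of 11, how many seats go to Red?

Standard divisor 1204/11 ≈ 109.455; standard quotas: Red 4.532, Blue 4.385, Green 2.083.
Rounding up gives 5, 5, 3 = 13 seats, so the divisor must be adjusted.
With modified divisor 122: modified quotas Red 4.066, Blue 3.934, Green 1.869.
Rounding up: Red 5, Blue 4, Green 2 (total 11).
Red receives 5.

5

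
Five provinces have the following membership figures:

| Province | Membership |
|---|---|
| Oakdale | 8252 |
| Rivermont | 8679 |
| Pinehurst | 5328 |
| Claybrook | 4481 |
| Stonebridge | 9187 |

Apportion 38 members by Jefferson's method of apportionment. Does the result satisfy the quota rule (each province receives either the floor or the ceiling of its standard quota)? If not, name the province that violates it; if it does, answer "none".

Standard quotas: Oakdale 8.728, Rivermont 9.180, Pinehurst 5.635, Claybrook 4.740, Stonebridge 9.717.
Jefferson allocation: Oakdale 9, Rivermont 9, Pinehurst 5, Claybrook 5, Stonebridge 10.
Every allocation lies between the lower and upper quota.

none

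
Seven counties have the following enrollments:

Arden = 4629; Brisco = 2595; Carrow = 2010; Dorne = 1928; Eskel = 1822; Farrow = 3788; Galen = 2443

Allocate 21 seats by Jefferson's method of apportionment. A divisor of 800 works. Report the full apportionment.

Arden 5, Brisco 3, Carrow 2, Dorne 2, Eskel 2, Farrow 4, Galen 3

With modified divisor 800: modified quotas Arden 5.786, Brisco 3.244, Carrow 2.513, Dorne 2.410, Eskel 2.277, Farrow 4.735, Galen 3.054.
Rounding down: Arden 5, Brisco 3, Carrow 2, Dorne 2, Eskel 2, Farrow 4, Galen 3 (total 21).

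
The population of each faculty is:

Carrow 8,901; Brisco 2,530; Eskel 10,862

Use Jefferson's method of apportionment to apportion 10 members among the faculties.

Carrow 4, Brisco 1, Eskel 5

Standard divisor 22293/10 ≈ 2229.3; standard quotas: Carrow 3.993, Brisco 1.135, Eskel 4.872.
Rounding down gives 3, 1, 4 = 8 seats, so the divisor must be adjusted.
With modified divisor 2000: modified quotas Carrow 4.450, Brisco 1.265, Eskel 5.431.
Rounding down: Carrow 4, Brisco 1, Eskel 5 (total 10).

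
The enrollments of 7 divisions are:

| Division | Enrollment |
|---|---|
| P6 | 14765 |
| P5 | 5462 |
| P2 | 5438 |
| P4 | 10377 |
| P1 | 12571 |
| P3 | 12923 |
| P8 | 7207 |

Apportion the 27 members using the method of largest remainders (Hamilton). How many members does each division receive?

P6=6, P5=2, P2=2, P4=4, P1=5, P3=5, P8=3

Standard divisor: 68743 ÷ 27 ≈ 2546.037.
Standard quotas: P6 5.7992, P5 2.1453, P2 2.1359, P4 4.0757, P1 4.9375, P3 5.0757, P8 2.8307.
Lower quotas: P6 5, P5 2, P2 2, P4 4, P1 4, P3 5, P8 2 (sum 24, leaving 3 seats).
Remainders in descending order: P1 0.9375, P8 0.8307, P6 0.7992, P5 0.1453, P2 0.1359, P4 0.0757, P3 0.0757.
The surplus seats go to P1, P8, P6.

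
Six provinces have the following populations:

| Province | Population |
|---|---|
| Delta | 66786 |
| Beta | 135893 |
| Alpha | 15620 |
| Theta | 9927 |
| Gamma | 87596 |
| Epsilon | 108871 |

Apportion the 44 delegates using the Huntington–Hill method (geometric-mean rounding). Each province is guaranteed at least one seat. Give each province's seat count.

Delta: 7; Beta: 14; Alpha: 2; Theta: 1; Gamma: 9; Epsilon: 11

With divisor 9775: modified quotas Delta 6.832, Beta 13.902, Alpha 1.598, Theta 1.016, Gamma 8.961, Epsilon 11.138.
Geometric-mean thresholds: Delta √(6·7)=6.481, Beta √(13·14)=13.491, Alpha √(1·2)=1.414, Theta √(1·2)=1.414, Gamma √(8·9)=8.485, Epsilon √(11·12)=11.489.
Each quota rounded against its threshold gives Delta 7, Beta 14, Alpha 2, Theta 1, Gamma 9, Epsilon 11 (total 44).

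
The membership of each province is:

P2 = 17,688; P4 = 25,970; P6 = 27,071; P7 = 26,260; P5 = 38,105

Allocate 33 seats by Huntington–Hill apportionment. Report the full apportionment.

P2=4, P4=6, P6=7, P7=7, P5=9

With divisor 4034: modified quotas P2 4.385, P4 6.438, P6 6.711, P7 6.510, P5 9.446.
Geometric-mean thresholds: P2 √(4·5)=4.472, P4 √(6·7)=6.481, P6 √(6·7)=6.481, P7 √(6·7)=6.481, P5 √(9·10)=9.487.
Each quota rounded against its threshold gives P2 4, P4 6, P6 7, P7 7, P5 9 (total 33).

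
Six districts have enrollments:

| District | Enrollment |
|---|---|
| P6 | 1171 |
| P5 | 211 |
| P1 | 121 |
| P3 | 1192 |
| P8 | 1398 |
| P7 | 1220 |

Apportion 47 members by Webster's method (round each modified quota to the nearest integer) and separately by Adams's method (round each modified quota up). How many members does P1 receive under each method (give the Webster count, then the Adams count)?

1 and 2

Webster: P6 10, P5 2, P1 1, P3 11, P8 12, P7 11.
Adams: P6 10, P5 2, P1 2, P3 10, P8 12, P7 11.
P1 gets 1 under Webster and 2 under Adams.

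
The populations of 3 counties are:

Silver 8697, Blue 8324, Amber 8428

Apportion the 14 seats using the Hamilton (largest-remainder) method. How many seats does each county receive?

The standard divisor is 25449/14 ≈ 1817.786.
Standard quotas: Silver 4.7844, Blue 4.5792, Amber 4.6364.
Lower quotas: Silver 4, Blue 4, Amber 4 (sum 12, leaving 2 seats).
Remainders in descending order: Silver 0.7844, Amber 0.6364, Blue 0.5792.
Largest remainders: Silver, Amber receive the extra seats.

Silver 5, Blue 4, Amber 5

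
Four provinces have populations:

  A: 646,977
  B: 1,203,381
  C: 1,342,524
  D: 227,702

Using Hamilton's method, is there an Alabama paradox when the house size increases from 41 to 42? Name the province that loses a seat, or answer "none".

none

At 41 seats: A 8, B 14, C 16, D 3.
At 42 seats: A 8, B 15, C 16, D 3.
No province's allocation decreased.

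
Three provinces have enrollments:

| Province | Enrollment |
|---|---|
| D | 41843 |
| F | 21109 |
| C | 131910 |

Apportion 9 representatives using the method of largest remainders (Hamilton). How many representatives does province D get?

2

The standard divisor is 194862/9 ≈ 21651.333.
Standard quotas: D 1.9326, F 0.9750, C 6.0925.
Lower quotas: D 1, F 0, C 6 (sum 7, leaving 2 seats).
Remainders in descending order: F 0.9750, D 0.9326, C 0.0925.
The surplus seats go to F, D.
D receives 2.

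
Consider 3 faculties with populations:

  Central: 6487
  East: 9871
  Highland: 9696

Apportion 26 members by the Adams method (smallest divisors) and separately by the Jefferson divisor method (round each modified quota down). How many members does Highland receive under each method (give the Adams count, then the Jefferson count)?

Adams: Central 7, East 10, Highland 9.
Jefferson: Central 6, East 10, Highland 10.
Highland gets 9 under Adams and 10 under Jefferson.

9 and 10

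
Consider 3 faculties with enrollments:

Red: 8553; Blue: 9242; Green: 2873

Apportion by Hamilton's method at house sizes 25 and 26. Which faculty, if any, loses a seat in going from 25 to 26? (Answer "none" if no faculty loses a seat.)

At 25 seats: Red 10, Blue 11, Green 4.
At 26 seats: Red 11, Blue 12, Green 3.
Green drops from 4 to 3.

Green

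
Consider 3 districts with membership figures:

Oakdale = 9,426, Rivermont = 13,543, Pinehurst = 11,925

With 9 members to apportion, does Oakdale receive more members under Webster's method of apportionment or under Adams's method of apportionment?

Webster: Oakdale 2, Rivermont 4, Pinehurst 3.
Adams: Oakdale 3, Rivermont 3, Pinehurst 3.
Oakdale gets 2 under Webster and 3 under Adams.

Adams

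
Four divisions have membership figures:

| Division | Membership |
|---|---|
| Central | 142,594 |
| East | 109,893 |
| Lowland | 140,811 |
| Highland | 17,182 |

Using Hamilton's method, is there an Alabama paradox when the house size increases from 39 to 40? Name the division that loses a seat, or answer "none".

Highland

At 39 seats: Central 14, East 10, Lowland 13, Highland 2.
At 40 seats: Central 14, East 11, Lowland 14, Highland 1.
Highland drops from 2 to 1.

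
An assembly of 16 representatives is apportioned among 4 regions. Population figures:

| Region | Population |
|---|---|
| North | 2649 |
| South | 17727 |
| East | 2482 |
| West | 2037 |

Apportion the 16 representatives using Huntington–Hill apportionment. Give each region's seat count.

With divisor 1617: modified quotas North 1.638, South 10.963, East 1.535, West 1.260.
Geometric-mean thresholds: North √(1·2)=1.414, South √(10·11)=10.488, East √(1·2)=1.414, West √(1·2)=1.414.
Each quota rounded against its threshold gives North 2, South 11, East 2, West 1 (total 16).

North: 2, South: 11, East: 2, West: 1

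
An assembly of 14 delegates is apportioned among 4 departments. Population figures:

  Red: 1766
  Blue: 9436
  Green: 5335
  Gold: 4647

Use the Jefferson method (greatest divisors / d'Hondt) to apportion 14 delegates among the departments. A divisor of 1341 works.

With modified divisor 1341: modified quotas Red 1.317, Blue 7.037, Green 3.978, Gold 3.465.
Rounding down: Red 1, Blue 7, Green 3, Gold 3 (total 14).

Red 1; Blue 7; Green 3; Gold 3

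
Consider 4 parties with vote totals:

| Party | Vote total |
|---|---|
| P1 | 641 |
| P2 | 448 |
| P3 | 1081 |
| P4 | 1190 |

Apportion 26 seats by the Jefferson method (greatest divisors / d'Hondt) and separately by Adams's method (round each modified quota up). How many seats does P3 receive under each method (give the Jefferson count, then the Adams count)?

Jefferson: P1 5, P2 3, P3 9, P4 9.
Adams: P1 5, P2 4, P3 8, P4 9.
P3 gets 9 under Jefferson and 8 under Adams.

9 and 8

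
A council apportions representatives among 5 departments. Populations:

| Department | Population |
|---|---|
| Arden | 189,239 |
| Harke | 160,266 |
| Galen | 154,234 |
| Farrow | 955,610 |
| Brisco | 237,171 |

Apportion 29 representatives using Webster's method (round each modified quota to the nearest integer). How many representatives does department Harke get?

3

Standard divisor 1696520/29 ≈ 58500.69; standard quotas: Arden 3.235, Harke 2.740, Galen 2.636, Farrow 16.335, Brisco 4.054.
Rounding to the nearest integer gives Arden 3, Harke 3, Galen 3, Farrow 16, Brisco 4 — total 29, matching the house size, so no adjustment is needed.
Harke receives 3.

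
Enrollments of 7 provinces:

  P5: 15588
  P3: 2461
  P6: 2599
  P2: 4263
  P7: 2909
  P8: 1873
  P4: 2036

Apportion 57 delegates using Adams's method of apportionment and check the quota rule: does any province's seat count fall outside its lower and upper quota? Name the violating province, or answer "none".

P5

Standard quotas: P5 28.003, P3 4.421, P6 4.669, P2 7.658, P7 5.226, P8 3.365, P4 3.658.
Adams allocation: P5 26, P3 5, P6 5, P2 8, P7 5, P8 4, P4 4.
P5 has quota 28.003 (lower 28, upper 29) but receives 26 — outside the quota interval.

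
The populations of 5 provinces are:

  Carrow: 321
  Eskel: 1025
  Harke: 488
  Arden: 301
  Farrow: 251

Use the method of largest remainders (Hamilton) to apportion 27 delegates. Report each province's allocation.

Carrow 4, Eskel 12, Harke 5, Arden 3, Farrow 3

Standard divisor: 2386 ÷ 27 ≈ 88.37.
Standard quotas: Carrow 3.632, Eskel 11.599, Harke 5.522, Arden 3.406, Farrow 2.840.
Lower quotas: Carrow 3, Eskel 11, Harke 5, Arden 3, Farrow 2 (sum 24, leaving 3 seats).
Remainders in descending order: Farrow 0.840, Carrow 0.632, Eskel 0.599, Harke 0.522, Arden 0.406.
The surplus seats go to Farrow, Carrow, Eskel.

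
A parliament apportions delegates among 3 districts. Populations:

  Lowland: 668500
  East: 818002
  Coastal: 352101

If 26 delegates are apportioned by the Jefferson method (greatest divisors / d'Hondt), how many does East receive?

12

Standard divisor 1838603/26 ≈ 70715.5; standard quotas: Lowland 9.453, East 11.568, Coastal 4.979.
Rounding down gives 9, 11, 4 = 24 seats, so the divisor must be adjusted.
With modified divisor 67500: modified quotas Lowland 9.904, East 12.119, Coastal 5.216.
Rounding down: Lowland 9, East 12, Coastal 5 (total 26).
East receives 12.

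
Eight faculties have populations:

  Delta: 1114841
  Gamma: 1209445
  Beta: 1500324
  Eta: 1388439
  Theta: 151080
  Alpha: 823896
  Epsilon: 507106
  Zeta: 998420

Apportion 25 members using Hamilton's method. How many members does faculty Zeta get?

3

Total 7693551; standard divisor 7693551/25 ≈ 307742.04.
Standard quotas: Delta 3.6226, Gamma 3.9301, Beta 4.8753, Eta 4.5117, Theta 0.4909, Alpha 2.6772, Epsilon 1.6478, Zeta 3.2443.
Lower quotas: Delta 3, Gamma 3, Beta 4, Eta 4, Theta 0, Alpha 2, Epsilon 1, Zeta 3 (sum 20, leaving 5 seats).
Remainders in descending order: Gamma 0.9301, Beta 0.8753, Alpha 0.6772, Epsilon 0.6478, Delta 0.6226, Eta 0.5117, Theta 0.4909, Zeta 0.2443.
Largest remainders: Gamma, Beta, Alpha, Epsilon, Delta receive the extra seats.
Zeta receives 3.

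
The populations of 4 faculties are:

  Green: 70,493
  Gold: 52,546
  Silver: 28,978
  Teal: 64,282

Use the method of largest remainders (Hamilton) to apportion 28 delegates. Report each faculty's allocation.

Green 9; Gold 7; Silver 4; Teal 8

Total 216299; standard divisor 216299/28 ≈ 7724.964.
Standard quotas: Green 9.1253, Gold 6.8021, Silver 3.7512, Teal 8.3213.
Lower quotas: Green 9, Gold 6, Silver 3, Teal 8 (sum 26, leaving 2 seats).
Remainders in descending order: Gold 0.8021, Silver 0.7512, Teal 0.3213, Green 0.1253.
Largest remainders: Gold, Silver receive the extra seats.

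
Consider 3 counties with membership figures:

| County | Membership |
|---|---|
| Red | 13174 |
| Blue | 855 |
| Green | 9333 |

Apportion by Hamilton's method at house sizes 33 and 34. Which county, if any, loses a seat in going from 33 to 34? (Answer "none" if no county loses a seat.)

At 33 seats: Red 19, Blue 1, Green 13.
At 34 seats: Red 19, Blue 1, Green 14.
No county's allocation decreased.

none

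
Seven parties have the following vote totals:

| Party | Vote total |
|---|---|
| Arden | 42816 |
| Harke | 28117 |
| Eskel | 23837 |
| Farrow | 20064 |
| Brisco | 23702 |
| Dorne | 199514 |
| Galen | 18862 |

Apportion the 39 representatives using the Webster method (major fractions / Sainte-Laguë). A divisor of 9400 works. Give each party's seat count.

With modified divisor 9400: modified quotas Arden 4.555, Harke 2.991, Eskel 2.536, Farrow 2.134, Brisco 2.521, Dorne 21.225, Galen 2.007.
Rounding to the nearest integer: Arden 5, Harke 3, Eskel 3, Farrow 2, Brisco 3, Dorne 21, Galen 2 (total 39).

Arden 5, Harke 3, Eskel 3, Farrow 2, Brisco 3, Dorne 21, Galen 2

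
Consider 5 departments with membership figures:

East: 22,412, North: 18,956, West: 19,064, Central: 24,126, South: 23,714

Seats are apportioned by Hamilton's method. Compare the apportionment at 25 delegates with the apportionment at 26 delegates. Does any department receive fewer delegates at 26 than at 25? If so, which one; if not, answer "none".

At 25 seats: East 5, North 4, West 4, Central 6, South 6.
At 26 seats: East 5, North 4, West 5, Central 6, South 6.
No department's allocation decreased.

none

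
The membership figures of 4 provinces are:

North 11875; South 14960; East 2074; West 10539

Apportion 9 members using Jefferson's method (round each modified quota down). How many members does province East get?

Standard divisor 39448/9 ≈ 4383.111; standard quotas: North 2.709, South 3.413, East 0.473, West 2.404.
Rounding down gives 2, 3, 0, 2 = 7 seats, so the divisor must be adjusted.
With modified divisor 3600: modified quotas North 3.299, South 4.156, East 0.576, West 2.928.
Rounding down: North 3, South 4, East 0, West 2 (total 9).
East receives 0.

0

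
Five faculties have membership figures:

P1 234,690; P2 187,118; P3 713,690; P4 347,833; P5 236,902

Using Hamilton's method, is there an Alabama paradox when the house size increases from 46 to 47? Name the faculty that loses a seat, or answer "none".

P5

At 46 seats: P1 6, P2 5, P3 19, P4 9, P5 7.
At 47 seats: P1 6, P2 5, P3 20, P4 10, P5 6.
P5 drops from 7 to 6.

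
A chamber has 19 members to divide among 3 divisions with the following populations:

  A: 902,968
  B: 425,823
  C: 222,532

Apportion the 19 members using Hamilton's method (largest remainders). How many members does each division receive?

The standard divisor is 1551323/19 ≈ 81648.579.
Standard quotas: A 11.0592, B 5.2153, C 2.7255.
Lower quotas: A 11, B 5, C 2 (sum 18, leaving 1 seat).
Remainders in descending order: C 0.7255, B 0.2153, A 0.0592.
The surplus seat goes to C.

A 11, B 5, C 3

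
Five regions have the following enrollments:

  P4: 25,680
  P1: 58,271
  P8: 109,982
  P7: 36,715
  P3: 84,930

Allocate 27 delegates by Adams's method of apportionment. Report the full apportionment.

Standard divisor 315578/27 ≈ 11688.074; standard quotas: P4 2.197, P1 4.986, P8 9.410, P7 3.141, P3 7.266.
Rounding up gives 3, 5, 10, 4, 8 = 30 seats, so the divisor must be adjusted.
With modified divisor 12500: modified quotas P4 2.054, P1 4.662, P8 8.799, P7 2.937, P3 6.794.
Rounding up: P4 3, P1 5, P8 9, P7 3, P3 7 (total 27).

P4: 3; P1: 5; P8: 9; P7: 3; P3: 7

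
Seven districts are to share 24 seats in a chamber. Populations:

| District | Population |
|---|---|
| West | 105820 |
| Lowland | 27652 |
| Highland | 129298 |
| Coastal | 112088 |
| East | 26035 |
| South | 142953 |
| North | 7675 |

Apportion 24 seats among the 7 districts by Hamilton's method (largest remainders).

West=5; Lowland=1; Highland=6; Coastal=5; East=1; South=6; North=0

Total 551521; standard divisor 551521/24 ≈ 22980.042.
Standard quotas: West 4.6049, Lowland 1.2033, Highland 5.6265, Coastal 4.8776, East 1.1329, South 6.2207, North 0.3340.
Lower quotas: West 4, Lowland 1, Highland 5, Coastal 4, East 1, South 6, North 0 (sum 21, leaving 3 seats).
Remainders in descending order: Coastal 0.8776, Highland 0.6265, West 0.6049, North 0.3340, South 0.2207, Lowland 0.2033, East 0.1329.
Largest remainders: Coastal, Highland, West receive the extra seats.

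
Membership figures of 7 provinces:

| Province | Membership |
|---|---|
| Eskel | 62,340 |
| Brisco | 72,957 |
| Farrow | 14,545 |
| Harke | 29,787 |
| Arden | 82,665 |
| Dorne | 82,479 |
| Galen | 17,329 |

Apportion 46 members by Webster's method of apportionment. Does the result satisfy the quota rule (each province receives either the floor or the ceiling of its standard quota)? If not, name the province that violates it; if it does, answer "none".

Standard quotas: Eskel 7.919, Brisco 9.268, Farrow 1.848, Harke 3.784, Arden 10.501, Dorne 10.478, Galen 2.201.
Webster allocation: Eskel 8, Brisco 9, Farrow 2, Harke 4, Arden 11, Dorne 10, Galen 2.
Every allocation lies between the lower and upper quota.

none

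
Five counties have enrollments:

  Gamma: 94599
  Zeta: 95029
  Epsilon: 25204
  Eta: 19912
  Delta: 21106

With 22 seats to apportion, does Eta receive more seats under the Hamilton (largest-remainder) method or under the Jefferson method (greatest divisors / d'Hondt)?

Hamilton

Hamilton: Gamma 8, Zeta 8, Epsilon 2, Eta 2, Delta 2.
Jefferson: Gamma 8, Zeta 9, Epsilon 2, Eta 1, Delta 2.
Eta gets 2 under Hamilton and 1 under Jefferson.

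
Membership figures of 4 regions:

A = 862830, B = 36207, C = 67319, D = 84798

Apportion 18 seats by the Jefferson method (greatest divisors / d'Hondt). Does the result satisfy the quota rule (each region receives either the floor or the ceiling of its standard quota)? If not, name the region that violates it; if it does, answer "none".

Standard quotas: A 14.775, B 0.620, C 1.153, D 1.452.
Jefferson allocation: A 16, B 0, C 1, D 1.
A has quota 14.775 (lower 14, upper 15) but receives 16 — outside the quota interval.

A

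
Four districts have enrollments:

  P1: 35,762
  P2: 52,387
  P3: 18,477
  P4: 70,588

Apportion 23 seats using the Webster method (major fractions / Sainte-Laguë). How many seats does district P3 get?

Standard divisor 177214/23 ≈ 7704.957; standard quotas: P1 4.641, P2 6.799, P3 2.398, P4 9.161.
Rounding to the nearest integer gives P1 5, P2 7, P3 2, P4 9 — total 23, matching the house size, so no adjustment is needed.
P3 receives 2.

2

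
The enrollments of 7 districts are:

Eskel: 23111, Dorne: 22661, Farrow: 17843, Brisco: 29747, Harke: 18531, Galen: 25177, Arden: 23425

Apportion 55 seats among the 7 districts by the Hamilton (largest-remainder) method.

Standard divisor: 160495 ÷ 55 ≈ 2918.091.
Standard quotas: Eskel 7.9199, Dorne 7.7657, Farrow 6.1146, Brisco 10.1940, Harke 6.3504, Galen 8.6279, Arden 8.0275.
Lower quotas: Eskel 7, Dorne 7, Farrow 6, Brisco 10, Harke 6, Galen 8, Arden 8 (sum 52, leaving 3 seats).
Remainders in descending order: Eskel 0.9199, Dorne 0.7657, Galen 0.6279, Harke 0.3504, Brisco 0.1940, Farrow 0.1146, Arden 0.0275.
Largest remainders: Eskel, Dorne, Galen receive the extra seats.

Eskel 8; Dorne 8; Farrow 6; Brisco 10; Harke 6; Galen 9; Arden 8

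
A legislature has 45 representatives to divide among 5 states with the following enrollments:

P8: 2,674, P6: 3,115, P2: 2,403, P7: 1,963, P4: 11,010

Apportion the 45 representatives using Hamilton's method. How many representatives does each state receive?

Total 21165; standard divisor 21165/45 ≈ 470.333.
Standard quotas: P8 5.6853, P6 6.6230, P2 5.1091, P7 4.1736, P4 23.4089.
Lower quotas: P8 5, P6 6, P2 5, P7 4, P4 23 (sum 43, leaving 2 seats).
Remainders in descending order: P8 0.6853, P6 0.6230, P4 0.4089, P7 0.1736, P2 0.1091.
The surplus seats go to P8, P6.

P8 6; P6 7; P2 5; P7 4; P4 23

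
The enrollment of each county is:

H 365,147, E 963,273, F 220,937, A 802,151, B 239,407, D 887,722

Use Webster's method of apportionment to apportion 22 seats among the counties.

Standard divisor 3478637/22 ≈ 158119.864; standard quotas: H 2.309, E 6.092, F 1.397, A 5.073, B 1.514, D 5.614.
Rounding to the nearest integer gives H 2, E 6, F 1, A 5, B 2, D 6 — total 22, matching the house size, so no adjustment is needed.

H: 2, E: 6, F: 1, A: 5, B: 2, D: 6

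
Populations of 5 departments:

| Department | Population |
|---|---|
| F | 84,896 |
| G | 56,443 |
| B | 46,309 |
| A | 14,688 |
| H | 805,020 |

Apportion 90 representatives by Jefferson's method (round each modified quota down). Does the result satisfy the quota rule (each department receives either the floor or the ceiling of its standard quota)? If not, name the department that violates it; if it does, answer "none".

H

Standard quotas: F 7.585, G 5.043, B 4.137, A 1.312, H 71.923.
Jefferson allocation: F 7, G 5, B 4, A 1, H 73.
H has quota 71.923 (lower 71, upper 72) but receives 73 — outside the quota interval.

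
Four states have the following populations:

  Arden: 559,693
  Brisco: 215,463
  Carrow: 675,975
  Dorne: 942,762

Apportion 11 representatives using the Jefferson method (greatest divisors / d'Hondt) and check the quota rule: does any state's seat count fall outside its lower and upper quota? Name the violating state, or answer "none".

Standard quotas: Arden 2.572, Brisco 0.990, Carrow 3.106, Dorne 4.332.
Jefferson allocation: Arden 2, Brisco 1, Carrow 3, Dorne 5.
Every allocation lies between the lower and upper quota.

none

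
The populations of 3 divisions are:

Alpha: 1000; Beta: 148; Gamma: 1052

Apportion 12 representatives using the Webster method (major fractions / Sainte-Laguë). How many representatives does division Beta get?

Standard divisor 2200/12 ≈ 183.333; standard quotas: Alpha 5.455, Beta 0.807, Gamma 5.738.
Rounding to the nearest integer gives Alpha 5, Beta 1, Gamma 6 — total 12, matching the house size, so no adjustment is needed.
Beta receives 1.

1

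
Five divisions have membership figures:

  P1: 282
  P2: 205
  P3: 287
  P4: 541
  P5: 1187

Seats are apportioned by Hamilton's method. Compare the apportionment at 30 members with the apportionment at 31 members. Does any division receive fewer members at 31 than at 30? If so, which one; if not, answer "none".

P2

At 30 seats: P1 3, P2 3, P3 3, P4 7, P5 14.
At 31 seats: P1 3, P2 2, P3 4, P4 7, P5 15.
P2 drops from 3 to 2.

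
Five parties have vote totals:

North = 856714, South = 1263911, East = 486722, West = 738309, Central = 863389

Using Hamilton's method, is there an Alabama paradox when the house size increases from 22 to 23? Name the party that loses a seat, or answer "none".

East

At 22 seats: North 4, South 7, East 3, West 4, Central 4.
At 23 seats: North 5, South 7, East 2, West 4, Central 5.
East drops from 3 to 2.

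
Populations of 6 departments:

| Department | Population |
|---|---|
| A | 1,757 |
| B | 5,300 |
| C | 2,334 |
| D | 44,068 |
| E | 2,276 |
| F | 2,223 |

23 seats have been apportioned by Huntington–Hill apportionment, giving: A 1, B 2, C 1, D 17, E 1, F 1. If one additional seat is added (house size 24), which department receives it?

Priority for the next seat is population ÷ (√(s·(s+1))).
Priorities: A 1242.387, B 2163.716, C 1650.387, D 2519.200, E 1609.375, F 1571.898.
Highest priority: D.

D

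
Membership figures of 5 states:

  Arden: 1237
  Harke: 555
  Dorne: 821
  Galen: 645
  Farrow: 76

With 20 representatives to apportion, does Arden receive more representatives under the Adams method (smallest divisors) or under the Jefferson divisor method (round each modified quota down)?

Jefferson

Adams: Arden 7, Harke 3, Dorne 5, Galen 4, Farrow 1.
Jefferson: Arden 8, Harke 3, Dorne 5, Galen 4, Farrow 0.
Arden gets 7 under Adams and 8 under Jefferson.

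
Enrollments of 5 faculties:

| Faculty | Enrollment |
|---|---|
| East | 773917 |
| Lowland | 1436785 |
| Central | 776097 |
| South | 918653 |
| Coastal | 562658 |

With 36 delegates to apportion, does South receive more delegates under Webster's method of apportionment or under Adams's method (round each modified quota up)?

Webster: East 6, Lowland 12, Central 6, South 7, Coastal 5.
Adams: East 6, Lowland 11, Central 6, South 8, Coastal 5.
South gets 7 under Webster and 8 under Adams.

Adams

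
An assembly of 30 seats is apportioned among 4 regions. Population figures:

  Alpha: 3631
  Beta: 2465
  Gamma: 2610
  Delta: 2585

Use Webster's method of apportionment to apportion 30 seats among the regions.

Alpha 10, Beta 6, Gamma 7, Delta 7

Standard divisor 11291/30 ≈ 376.367; standard quotas: Alpha 9.648, Beta 6.549, Gamma 6.935, Delta 6.868.
Rounding to the nearest integer gives 10, 7, 7, 7 = 31 seats, so the divisor must be adjusted.
With modified divisor 381: modified quotas Alpha 9.530, Beta 6.470, Gamma 6.850, Delta 6.785.
Rounding to the nearest integer: Alpha 10, Beta 6, Gamma 7, Delta 7 (total 30).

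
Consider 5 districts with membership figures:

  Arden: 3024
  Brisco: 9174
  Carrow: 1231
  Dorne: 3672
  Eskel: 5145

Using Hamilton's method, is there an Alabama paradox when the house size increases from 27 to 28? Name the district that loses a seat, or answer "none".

At 27 seats: Arden 4, Brisco 11, Carrow 2, Dorne 4, Eskel 6.
At 28 seats: Arden 4, Brisco 11, Carrow 2, Dorne 5, Eskel 6.
No district's allocation decreased.

none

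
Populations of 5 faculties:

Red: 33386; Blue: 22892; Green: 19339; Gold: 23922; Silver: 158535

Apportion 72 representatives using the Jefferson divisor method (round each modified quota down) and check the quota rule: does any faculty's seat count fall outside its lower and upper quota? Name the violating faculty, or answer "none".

Silver

Standard quotas: Red 9.314, Blue 6.387, Green 5.395, Gold 6.674, Silver 44.230.
Jefferson allocation: Red 9, Blue 6, Green 5, Gold 6, Silver 46.
Silver has quota 44.230 (lower 44, upper 45) but receives 46 — outside the quota interval.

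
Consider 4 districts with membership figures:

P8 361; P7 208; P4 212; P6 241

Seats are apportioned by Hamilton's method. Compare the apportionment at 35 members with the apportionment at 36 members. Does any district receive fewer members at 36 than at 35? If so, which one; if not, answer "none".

none

At 35 seats: P8 13, P7 7, P4 7, P6 8.
At 36 seats: P8 13, P7 7, P4 7, P6 9.
No district's allocation decreased.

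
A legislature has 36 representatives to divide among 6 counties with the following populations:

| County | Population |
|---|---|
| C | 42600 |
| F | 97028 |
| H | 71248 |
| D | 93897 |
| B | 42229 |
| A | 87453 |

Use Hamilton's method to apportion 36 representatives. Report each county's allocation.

C 4, F 8, H 6, D 8, B 3, A 7

The standard divisor is 434455/36 ≈ 12068.194.
Standard quotas: C 3.5299, F 8.0400, H 5.9038, D 7.7805, B 3.4992, A 7.2466.
Lower quotas: C 3, F 8, H 5, D 7, B 3, A 7 (sum 33, leaving 3 seats).
Remainders in descending order: H 0.9038, D 0.7805, C 0.5299, B 0.4992, A 0.2466, F 0.0400.
The surplus seats go to H, D, C.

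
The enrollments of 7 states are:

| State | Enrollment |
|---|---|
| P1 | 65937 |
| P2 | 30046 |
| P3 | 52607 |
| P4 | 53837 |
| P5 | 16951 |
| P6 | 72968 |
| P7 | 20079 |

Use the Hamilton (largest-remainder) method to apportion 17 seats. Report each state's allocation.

Standard divisor: 312425 ÷ 17 ≈ 18377.941.
Standard quotas: P1 3.5878, P2 1.6349, P3 2.8625, P4 2.9294, P5 0.9224, P6 3.9704, P7 1.0926.
Lower quotas: P1 3, P2 1, P3 2, P4 2, P5 0, P6 3, P7 1 (sum 12, leaving 5 seats).
Remainders in descending order: P6 0.9704, P4 0.9294, P5 0.9224, P3 0.8625, P2 0.6349, P1 0.5878, P7 0.0926.
Largest remainders: P6, P4, P5, P3, P2 receive the extra seats.

P1: 3, P2: 2, P3: 3, P4: 3, P5: 1, P6: 4, P7: 1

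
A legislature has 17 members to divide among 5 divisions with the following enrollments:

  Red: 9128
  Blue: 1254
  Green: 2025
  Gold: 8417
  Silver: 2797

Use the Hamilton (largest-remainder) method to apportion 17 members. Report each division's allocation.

Red 7; Blue 1; Green 1; Gold 6; Silver 2

The standard divisor is 23621/17 ≈ 1389.471.
Standard quotas: Red 6.5694, Blue 0.9025, Green 1.4574, Gold 6.0577, Silver 2.0130.
Lower quotas: Red 6, Blue 0, Green 1, Gold 6, Silver 2 (sum 15, leaving 2 seats).
Remainders in descending order: Blue 0.9025, Red 0.5694, Green 0.4574, Gold 0.0577, Silver 0.0130.
Largest remainders: Blue, Red receive the extra seats.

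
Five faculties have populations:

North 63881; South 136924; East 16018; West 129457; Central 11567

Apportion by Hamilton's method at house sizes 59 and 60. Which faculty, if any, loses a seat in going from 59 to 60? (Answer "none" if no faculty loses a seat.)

At 59 seats: North 10, South 23, East 3, West 21, Central 2.
At 60 seats: North 11, South 23, East 2, West 22, Central 2.
East drops from 3 to 2.

East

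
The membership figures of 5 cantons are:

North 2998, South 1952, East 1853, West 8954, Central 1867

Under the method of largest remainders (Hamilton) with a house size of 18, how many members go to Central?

2

Standard divisor: 17624 ÷ 18 ≈ 979.111.
Standard quotas: North 3.0620, South 1.9936, East 1.8925, West 9.1450, Central 1.9068.
Lower quotas: North 3, South 1, East 1, West 9, Central 1 (sum 15, leaving 3 seats).
Remainders in descending order: South 0.9936, Central 0.9068, East 0.8925, West 0.1450, North 0.0620.
The surplus seats go to South, Central, East.
Central receives 2.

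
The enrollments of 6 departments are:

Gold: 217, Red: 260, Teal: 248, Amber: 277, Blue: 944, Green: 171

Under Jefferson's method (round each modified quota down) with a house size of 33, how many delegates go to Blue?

Standard divisor 2117/33 ≈ 64.152; standard quotas: Gold 3.383, Red 4.053, Teal 3.866, Amber 4.318, Blue 14.715, Green 2.666.
Rounding down gives 3, 4, 3, 4, 14, 2 = 30 seats, so the divisor must be adjusted.
With modified divisor 58: modified quotas Gold 3.741, Red 4.483, Teal 4.276, Amber 4.776, Blue 16.276, Green 2.948.
Rounding down: Gold 3, Red 4, Teal 4, Amber 4, Blue 16, Green 2 (total 33).
Blue receives 16.

16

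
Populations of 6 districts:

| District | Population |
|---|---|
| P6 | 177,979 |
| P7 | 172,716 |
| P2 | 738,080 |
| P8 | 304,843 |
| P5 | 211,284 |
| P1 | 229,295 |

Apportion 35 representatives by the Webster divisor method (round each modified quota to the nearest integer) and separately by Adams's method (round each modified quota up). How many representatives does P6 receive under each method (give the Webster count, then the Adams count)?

3 and 4

Webster: P6 3, P7 3, P2 14, P8 6, P5 4, P1 5.
Adams: P6 4, P7 4, P2 13, P8 6, P5 4, P1 4.
P6 gets 3 under Webster and 4 under Adams.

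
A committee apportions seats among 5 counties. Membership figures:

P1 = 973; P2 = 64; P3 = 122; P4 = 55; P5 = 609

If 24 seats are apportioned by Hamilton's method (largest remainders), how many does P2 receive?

1

Total 1823; standard divisor 1823/24 ≈ 75.958.
Standard quotas: P1 12.810, P2 0.843, P3 1.606, P4 0.724, P5 8.018.
Lower quotas: P1 12, P2 0, P3 1, P4 0, P5 8 (sum 21, leaving 3 seats).
Remainders in descending order: P2 0.843, P1 0.810, P4 0.724, P3 0.606, P5 0.018.
Largest remainders: P2, P1, P4 receive the extra seats.
P2 receives 1.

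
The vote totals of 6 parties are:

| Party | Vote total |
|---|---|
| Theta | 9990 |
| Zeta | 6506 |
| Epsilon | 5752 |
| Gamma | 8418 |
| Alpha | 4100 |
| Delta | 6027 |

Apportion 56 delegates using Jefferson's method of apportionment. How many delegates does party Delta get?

8

Standard divisor 40793/56 ≈ 728.446; standard quotas: Theta 13.714, Zeta 8.931, Epsilon 7.896, Gamma 11.556, Alpha 5.628, Delta 8.274.
Rounding down gives 13, 8, 7, 11, 5, 8 = 52 seats, so the divisor must be adjusted.
With modified divisor 700: modified quotas Theta 14.271, Zeta 9.294, Epsilon 8.217, Gamma 12.026, Alpha 5.857, Delta 8.610.
Rounding down: Theta 14, Zeta 9, Epsilon 8, Gamma 12, Alpha 5, Delta 8 (total 56).
Delta receives 8.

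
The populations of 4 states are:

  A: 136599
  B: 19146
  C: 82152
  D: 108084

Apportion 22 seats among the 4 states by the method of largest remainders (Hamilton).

The standard divisor is 345981/22 ≈ 15726.409.
Standard quotas: A 8.6860, B 1.2174, C 5.2238, D 6.8728.
Lower quotas: A 8, B 1, C 5, D 6 (sum 20, leaving 2 seats).
Remainders in descending order: D 0.8728, A 0.6860, C 0.2238, B 0.2174.
The surplus seats go to D, A.

A=9, B=1, C=5, D=7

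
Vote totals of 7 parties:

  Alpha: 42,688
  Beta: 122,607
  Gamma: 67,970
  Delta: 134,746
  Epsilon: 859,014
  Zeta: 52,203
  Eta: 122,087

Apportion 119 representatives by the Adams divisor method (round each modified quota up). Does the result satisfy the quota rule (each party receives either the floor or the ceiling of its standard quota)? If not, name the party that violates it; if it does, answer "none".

Epsilon

Standard quotas: Alpha 3.625, Beta 10.412, Gamma 5.772, Delta 11.443, Epsilon 72.948, Zeta 4.433, Eta 10.368.
Adams allocation: Alpha 4, Beta 11, Gamma 6, Delta 12, Epsilon 71, Zeta 5, Eta 10.
Epsilon has quota 72.948 (lower 72, upper 73) but receives 71 — outside the quota interval.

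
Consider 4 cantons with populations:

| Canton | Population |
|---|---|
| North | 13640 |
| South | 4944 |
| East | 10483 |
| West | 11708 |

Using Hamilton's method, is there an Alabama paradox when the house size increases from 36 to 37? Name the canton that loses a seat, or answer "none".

At 36 seats: North 12, South 5, East 9, West 10.
At 37 seats: North 12, South 4, East 10, West 11.
South drops from 5 to 4.

South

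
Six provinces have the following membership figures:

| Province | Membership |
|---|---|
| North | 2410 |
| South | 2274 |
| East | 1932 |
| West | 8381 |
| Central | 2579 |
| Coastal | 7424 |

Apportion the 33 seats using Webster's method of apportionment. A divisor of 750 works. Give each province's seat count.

North 3; South 3; East 3; West 11; Central 3; Coastal 10

With modified divisor 750: modified quotas North 3.213, South 3.032, East 2.576, West 11.175, Central 3.439, Coastal 9.899.
Rounding to the nearest integer: North 3, South 3, East 3, West 11, Central 3, Coastal 10 (total 33).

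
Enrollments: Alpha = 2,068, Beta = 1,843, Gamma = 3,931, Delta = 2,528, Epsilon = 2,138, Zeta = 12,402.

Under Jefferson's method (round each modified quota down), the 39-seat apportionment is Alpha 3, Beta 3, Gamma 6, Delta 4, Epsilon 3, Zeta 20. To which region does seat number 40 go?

Priority for the next seat is population ÷ (current seats + 1).
Priorities: Alpha 517.000, Beta 460.750, Gamma 561.571, Delta 505.600, Epsilon 534.500, Zeta 590.571.
Highest priority: Zeta.

Zeta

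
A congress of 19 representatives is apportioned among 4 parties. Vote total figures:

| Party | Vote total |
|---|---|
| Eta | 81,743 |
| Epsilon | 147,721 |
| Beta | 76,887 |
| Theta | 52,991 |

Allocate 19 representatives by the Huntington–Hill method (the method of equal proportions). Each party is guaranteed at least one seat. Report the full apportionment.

With divisor 19009: modified quotas Eta 4.300, Epsilon 7.771, Beta 4.045, Theta 2.788.
Geometric-mean thresholds: Eta √(4·5)=4.472, Epsilon √(7·8)=7.483, Beta √(4·5)=4.472, Theta √(2·3)=2.449.
Each quota rounded against its threshold gives Eta 4, Epsilon 8, Beta 4, Theta 3 (total 19).

Eta 4, Epsilon 8, Beta 4, Theta 3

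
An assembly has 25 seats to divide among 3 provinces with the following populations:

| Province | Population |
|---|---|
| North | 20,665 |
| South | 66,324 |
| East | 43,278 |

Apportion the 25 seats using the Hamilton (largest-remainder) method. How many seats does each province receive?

North: 4, South: 13, East: 8

Standard divisor: 130267 ÷ 25 ≈ 5210.68.
Standard quotas: North 3.9659, South 12.7285, East 8.3056.
Lower quotas: North 3, South 12, East 8 (sum 23, leaving 2 seats).
Remainders in descending order: North 0.9659, South 0.7285, East 0.3056.
Largest remainders: North, South receive the extra seats.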